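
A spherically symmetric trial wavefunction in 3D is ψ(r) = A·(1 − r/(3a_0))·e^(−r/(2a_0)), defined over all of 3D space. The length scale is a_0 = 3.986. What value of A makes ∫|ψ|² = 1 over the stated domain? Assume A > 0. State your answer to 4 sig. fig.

We need A² ∫|f|² 4πr² dr = 1, taking the integral from 0 to ∞.
The angular integral contributes 4π, leaving ∫₀^∞ r²|ψ|² dr.
With ∫₀^∞ r^4 e^(−αr) dr = 4!/α^5, with ψ = A·(1 − r/(3a_0))·e^(−r/(2a_0)), the integral evaluates to A²·[8·π·a_0^3/3].
So A² = (8·π·a_0^3/3)^(−1).
Plugging in a_0 = 3.986 yields A = 0.043414.

A ≈ 0.04341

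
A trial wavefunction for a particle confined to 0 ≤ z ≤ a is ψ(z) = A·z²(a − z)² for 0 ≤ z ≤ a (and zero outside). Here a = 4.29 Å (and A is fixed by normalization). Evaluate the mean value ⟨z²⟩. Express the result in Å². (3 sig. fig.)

⟨z²⟩ = ∫ z^2 |ψ|² dz over the full domain.
Expanding the polynomial and integrating term by term, the ratio of the moment integral to the normalization integral gives ⟨z²⟩ = 3·a^2/11.
Putting a = 4.29 gives 5.019.

⟨z^2⟩ ≈ 5.02 Å^2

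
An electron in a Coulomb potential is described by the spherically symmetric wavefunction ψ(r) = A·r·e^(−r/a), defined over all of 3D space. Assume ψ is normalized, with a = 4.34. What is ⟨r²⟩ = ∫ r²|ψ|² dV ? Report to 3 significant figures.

By definition ⟨r²⟩ = ∫ r^2 |ψ(r)|² 4πr² dr.
Since the A² factors cancel between numerator and denominator, ⟨r²⟩ = 15·a^2/2.
Putting a = 4.34 gives 141.3.

⟨r^2⟩ ≈ 141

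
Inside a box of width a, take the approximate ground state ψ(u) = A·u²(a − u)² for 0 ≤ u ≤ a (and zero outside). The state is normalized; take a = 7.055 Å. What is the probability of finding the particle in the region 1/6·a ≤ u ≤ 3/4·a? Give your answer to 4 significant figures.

P ≈ 0.9421

The probability is P = ∫ |ψ|² du over [1/6·a, 3/4·a].
The normalization integral ∫|ψ|²du over the whole domain equals a^9/630·A², and A² cancels in the ratio.
In terms of t = u/a (A² and the length scale cancel between numerator and denominator), P = [∫_{1/6}^{3/4} t^4·(1 - t)^4 dt] / [∫_{0}^{1} t^4·(1 - t)^4 dt].
An antiderivative of t^4·(1 - t)^4 is t^5·(70·t^4 - 315·t^3 + 540·t^2 - 420·t + 126)/630; evaluating from 1/6 to 3/4 gives ≈ 0.00149543, while the full integral is 1/630.
Taking the ratio, P = 0.94212.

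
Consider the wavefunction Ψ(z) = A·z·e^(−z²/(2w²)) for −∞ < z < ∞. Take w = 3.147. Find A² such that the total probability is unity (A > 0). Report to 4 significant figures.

The normalization condition is ∫|Ψ|² dz = 1 from −∞ to ∞.
The integral (without the A² prefactor) comes out to √(π)·w^3/2.
With w = 3.147: A² = 0.036205 and A = 0.19028.

A^2 ≈ 0.03620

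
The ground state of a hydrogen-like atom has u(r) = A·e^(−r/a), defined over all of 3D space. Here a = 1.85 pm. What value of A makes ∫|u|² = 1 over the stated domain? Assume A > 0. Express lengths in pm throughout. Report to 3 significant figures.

Require ∫ |u|² 4πr² dr = 1 over the whole domain.
The angular integral contributes 4π, leaving ∫₀^∞ r²|u|² dr.
Recall ∫₀^∞ r^m e^(−r/β) dr = m!·β^(m+1), with u = A·e^(−r/a), the integral evaluates to A²·[π·a^3].
With a = 1.85: A² = 0.05027 and A = 0.2242.

A ≈ 0.224 pm^(-3/2)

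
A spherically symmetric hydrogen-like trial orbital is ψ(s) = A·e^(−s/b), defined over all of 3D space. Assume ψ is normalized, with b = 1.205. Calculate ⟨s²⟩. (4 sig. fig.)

⟨s²⟩ = ∫ s^2 |ψ|² 4πs² ds over the full domain.
Evaluating both integrals, ⟨s²⟩ = 3·b^2.
With b = 1.205, ⟨s^2⟩ = 4.3561.

⟨s^2⟩ ≈ 4.356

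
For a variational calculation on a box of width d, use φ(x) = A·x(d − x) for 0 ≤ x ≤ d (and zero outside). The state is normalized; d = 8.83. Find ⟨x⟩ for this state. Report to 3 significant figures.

⟨x⟩ = ∫ x |φ|² dx over the full domain.
Expanding the polynomial and integrating term by term, the ratio of the moment integral to the normalization integral gives ⟨x⟩ = d/2.
With d = 8.83, ⟨x⟩ = 4.415.

⟨x⟩ ≈ 4.42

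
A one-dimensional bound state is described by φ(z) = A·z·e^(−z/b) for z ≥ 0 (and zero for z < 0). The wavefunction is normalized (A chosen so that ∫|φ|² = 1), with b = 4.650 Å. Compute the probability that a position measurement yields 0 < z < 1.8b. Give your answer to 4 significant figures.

|φ|² is the probability density, so P = ∫_{0}^{1.8b} |φ|² dz.
With A² fixed by ∫|φ|² = 1, i.e. A² = (b^3/4)^(−1), substitute and integrate.
Let u = z/b; then A² and the length scale cancel, so P = ∫_{0}^{1.8} u^2·e^(-2·u) du ÷ ∫_{0}^{∞} u^2·e^(-2·u) du.
An antiderivative of u^2·e^(-2·u) is -(2·u^2 + 2·u + 1)·e^(-2·u)/4; evaluating from 0 to 1.8 gives 1/4 - 277·e^(-18/5)/100, while the full integral is 1/4.
Evaluating gives P = 0.69725.

P ≈ 0.6973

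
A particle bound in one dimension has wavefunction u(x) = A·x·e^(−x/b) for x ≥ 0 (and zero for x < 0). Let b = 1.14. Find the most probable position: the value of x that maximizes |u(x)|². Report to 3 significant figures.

Set d/dx [|u(x)|²] = 0 and solve for x > 0.
Solving yields x = b.
With b = 1.14, the most probable position is 1.140.

x ≈ 1.14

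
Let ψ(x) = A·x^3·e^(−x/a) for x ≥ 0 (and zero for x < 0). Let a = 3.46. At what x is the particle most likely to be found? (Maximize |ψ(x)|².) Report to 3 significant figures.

Set d/dx [|ψ(x)|²] = 0 and solve for x > 0.
This gives x = 3·a.
With a = 3.46, the most probable position is 10.38.

x ≈ 10.4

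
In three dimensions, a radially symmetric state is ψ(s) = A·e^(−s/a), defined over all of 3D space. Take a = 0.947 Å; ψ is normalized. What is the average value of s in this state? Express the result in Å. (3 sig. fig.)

By definition ⟨s⟩ = ∫ s |ψ(s)|² 4πs² ds.
Recall ∫₀^∞ s^m e^(−s/β) ds = m!·β^(m+1), evaluating both integrals, ⟨s⟩ = 3·a/2.
With a = 0.947, ⟨s⟩ = 1.421.

⟨s⟩ ≈ 1.42 Å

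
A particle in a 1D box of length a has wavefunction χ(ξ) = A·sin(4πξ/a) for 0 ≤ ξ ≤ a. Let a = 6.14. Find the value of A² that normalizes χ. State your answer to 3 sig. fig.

Normalization requires ∫|χ|² dξ = 1, integrated from 0 to a.
∫|χ|² dξ = A²·(a/2).
So A² = (a/2)^(−1).
Substituting a = 6.14 gives A² = 0.3257, so A = 0.5707.

A^2 ≈ 0.326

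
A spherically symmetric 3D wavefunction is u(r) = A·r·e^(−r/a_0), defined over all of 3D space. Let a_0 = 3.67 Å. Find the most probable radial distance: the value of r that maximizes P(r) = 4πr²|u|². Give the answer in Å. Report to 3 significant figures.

Set d/dr [P(r) = 4πr²|u|²] = 0 and solve for r > 0.
Solving yields r = 2·a_0.
With a_0 = 3.67, the most probable radial distance is 7.340 Å.

r ≈ 7.34 Å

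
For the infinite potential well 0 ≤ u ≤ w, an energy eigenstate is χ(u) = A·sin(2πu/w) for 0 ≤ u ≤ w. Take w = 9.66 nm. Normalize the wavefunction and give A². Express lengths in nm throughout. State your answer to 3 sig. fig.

A^2 ≈ 0.207 nm^(-1)

Require ∫ |χ|² du = 1 over the whole domain.
Using sin²θ = (1 − cos 2θ)/2, the integral (without the A² prefactor) comes out to w/2.
Setting this equal to 1 gives A² = 1/(w/2).
With w = 9.66: A² = 0.2070 and A = 0.4550.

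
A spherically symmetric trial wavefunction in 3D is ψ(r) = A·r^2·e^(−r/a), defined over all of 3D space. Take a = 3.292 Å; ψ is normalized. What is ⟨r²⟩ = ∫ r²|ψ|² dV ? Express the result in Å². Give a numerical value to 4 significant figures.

By definition ⟨r²⟩ = ∫ r^2 |ψ(r)|² 4πr² dr.
Evaluating both integrals, ⟨r²⟩ = 14·a^2.
Putting a = 3.292 gives 151.72.

⟨r^2⟩ ≈ 151.7 Å^2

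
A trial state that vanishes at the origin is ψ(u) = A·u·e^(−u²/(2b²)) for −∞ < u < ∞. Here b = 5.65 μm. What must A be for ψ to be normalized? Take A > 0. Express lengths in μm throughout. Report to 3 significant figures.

We need A² ∫|f|² du = 1, taking the integral from −∞ to ∞.
Differentiating ∫e^(−αu²) du = √(π/α) under α to get the higher moments, the integral (without the A² prefactor) comes out to √(π)·b^3/2.
With b = 5.65: A² = 0.006256 and A = 0.07910.

A ≈ 0.0791 μm^(-3/2)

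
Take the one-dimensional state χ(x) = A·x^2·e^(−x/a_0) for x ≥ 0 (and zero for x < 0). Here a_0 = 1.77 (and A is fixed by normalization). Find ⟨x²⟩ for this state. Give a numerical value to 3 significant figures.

⟨x^2⟩ ≈ 23.5

⟨x²⟩ = ∫ x^2 |χ|² dx over the full domain.
The ratio of the moment integral to the normalization integral gives ⟨x²⟩ = 15·a_0^2/2.
With a_0 = 1.77, ⟨x^2⟩ = 23.50.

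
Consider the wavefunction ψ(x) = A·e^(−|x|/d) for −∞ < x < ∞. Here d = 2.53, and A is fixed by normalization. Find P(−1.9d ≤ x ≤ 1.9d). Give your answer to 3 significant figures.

P ≈ 0.978

The probability is P = ∫ |ψ|² dx over [−1.9d, 1.9d].
Since A² = 1/(d), this is the region integral divided by the full normalization integral.
By symmetry take twice the x ≥ 0 contribution in numerator and denominator; the 2's cancel. In terms of u = x/d (A² and the length scale cancel between numerator and denominator), P = [∫_{0}^{1.9} e^(-2·u) du] / [∫_{0}^{∞} e^(-2·u) du].
An antiderivative of e^(-2·u) is -e^(-2·u)/2; evaluating from 0 to 1.9 gives 1/2 - e^(-19/5)/2, while the full integral is 1/2.
Taking the ratio, P = 0.9776.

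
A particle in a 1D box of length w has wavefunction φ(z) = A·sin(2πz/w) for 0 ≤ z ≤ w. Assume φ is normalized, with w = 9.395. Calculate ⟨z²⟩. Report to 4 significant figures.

⟨z^2⟩ ≈ 28.30

By definition ⟨z²⟩ = ∫ z^2 |φ(z)|² dz.
Since the A² factors cancel between numerator and denominator, ⟨z²⟩ = -w^2/(8·π^2) + w^2/3.
With w = 9.395, ⟨z^2⟩ = 28.304.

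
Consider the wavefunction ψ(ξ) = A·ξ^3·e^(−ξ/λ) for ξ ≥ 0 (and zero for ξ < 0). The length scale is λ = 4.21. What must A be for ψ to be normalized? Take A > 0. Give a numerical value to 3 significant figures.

The normalization condition is ∫|ψ|² dξ = 1 from 0 to ∞.
With ψ = A·ξ^3·e^(−ξ/λ), the integral evaluates to A²·[45·λ^7/8].
Hence A² = 1/[45·λ^7/8].
Plugging in λ = 4.21 yields A = 0.002754.

A ≈ 0.00275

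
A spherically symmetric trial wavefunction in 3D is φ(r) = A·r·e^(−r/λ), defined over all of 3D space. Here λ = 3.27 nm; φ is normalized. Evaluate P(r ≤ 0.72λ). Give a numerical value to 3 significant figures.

With dV = 4πr²dr, the probability is ∫|φ|² dV over r ≤ 0.72λ.
The full normalization integral is A²·[3·π·λ^5] = 1, fixing A².
In terms of u = r/λ (A², 4π and the length scale all cancel between numerator and denominator), P = [∫_{0}^{0.72} u^4·e^(-2·u) du] / [∫_{0}^{∞} u^4·e^(-2·u) du].
Using ∫ u^4·e^(-2·u) du = -(u^4/2 + u^3 + 3·u^2/2 + 3·u/2 + 3/4)·e^(-2·u), the numerator is ≈ 0.011919 and the denominator is 3/4.
Taking the ratio yields P = 0.01589.

P ≈ 0.0159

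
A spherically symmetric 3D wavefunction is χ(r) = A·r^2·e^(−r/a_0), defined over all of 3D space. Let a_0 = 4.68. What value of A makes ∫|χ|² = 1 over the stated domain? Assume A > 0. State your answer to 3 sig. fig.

The normalization condition is ∫|χ|² 4πr² dr = 1 from 0 to ∞.
The angular integral contributes 4π, leaving ∫₀^∞ r²|χ|² dr.
Recall ∫₀^∞ r^m e^(−r/β) dr = m!·β^(m+1), ∫|χ|² 4πr² dr = A²·(45·π·a_0^7/2).
Hence A² = 1/[45·π·a_0^7/2].
With a_0 = 4.68: A² = 2.877E-7 and A = 0.0005364.

A ≈ 0.000536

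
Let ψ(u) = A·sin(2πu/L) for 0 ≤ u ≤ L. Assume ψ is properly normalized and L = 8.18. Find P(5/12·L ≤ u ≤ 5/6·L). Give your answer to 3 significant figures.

P = ∫_{5/12·L}^{5/6·L} |ψ(u)|² du.
With A² fixed by ∫|ψ|² = 1, i.e. A² = (L/2)^(−1), substitute and integrate.
Substituting t = u/L, A² and the length scale cancel in the ratio: P = ∫_{5/12}^{5/6} sin(2·π·t)^2 dt / ∫_{0}^{1} sin(2·π·t)^2 dt.
With ∫ sin(2·π·t)^2 dt = t/2 - sin(4·π·t)/(8·π) + C, the region integral is 5/24 and the full one is 1/2.
This works out to P = 5/12.

P ≈ 0.417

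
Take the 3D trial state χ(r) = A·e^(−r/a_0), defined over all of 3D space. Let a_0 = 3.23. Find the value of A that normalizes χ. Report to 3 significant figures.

The normalization condition is ∫|χ|² 4πr² dr = 1 from 0 to ∞.
(Spherical symmetry: dV = 4πr² dr.)
∫|χ|² 4πr² dr = A²·(π·a_0^3).
Hence A² = 1/[π·a_0^3].
With a_0 = 3.23: A² = 0.009446 and A = 0.09719.

A ≈ 0.0972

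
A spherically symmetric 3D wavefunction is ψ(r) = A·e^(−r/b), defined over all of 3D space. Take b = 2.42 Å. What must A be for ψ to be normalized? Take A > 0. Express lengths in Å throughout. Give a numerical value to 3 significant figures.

A ≈ 0.150 Å^(-3/2)

We need A² ∫|f|² 4πr² dr = 1, taking the integral from 0 to ∞.
The angular integral contributes 4π, leaving ∫₀^∞ r²|ψ|² dr.
With ψ = A·e^(−r/b), the integral evaluates to A²·[π·b^3].
Hence A² = 1/[π·b^3].
Substituting b = 2.42 gives A² = 0.02246, so A = 0.1499.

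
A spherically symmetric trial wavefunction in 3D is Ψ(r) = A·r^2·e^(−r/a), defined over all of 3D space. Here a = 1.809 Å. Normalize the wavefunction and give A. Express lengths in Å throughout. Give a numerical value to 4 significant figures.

A ≈ 0.01494 Å^(-7/2)

The normalization condition is ∫|Ψ|² 4πr² dr = 1 from 0 to ∞.
The angular integral contributes 4π, leaving ∫₀^∞ r²|Ψ|² dr.
The integral (without the A² prefactor) comes out to 45·π·a^7/2.
So A² = (45·π·a^7/2)^(−1).
Substituting a = 1.809 gives A² = 0.00022315, so A = 0.014938.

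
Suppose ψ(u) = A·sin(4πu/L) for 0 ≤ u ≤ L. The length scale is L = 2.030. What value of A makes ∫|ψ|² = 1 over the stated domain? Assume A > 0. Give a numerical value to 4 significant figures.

The normalization condition is ∫|ψ|² du = 1 from 0 to L.
∫|ψ|² du = A²·(L/2).
So A² = (L/2)^(−1).
With L = 2.030: A² = 0.98522 and A = 0.99258.

A ≈ 0.9926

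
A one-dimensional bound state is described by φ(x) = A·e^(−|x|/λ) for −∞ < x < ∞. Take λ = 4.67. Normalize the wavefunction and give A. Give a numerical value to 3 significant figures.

Require ∫ |φ|² dx = 1 over the whole domain.
With ∫₀^∞ x^0 e^(−αx) dx = 0!/α^1, ∫|φ|² dx = A²·(λ).
Setting this equal to 1 gives A² = 1/(λ).
Plugging in λ = 4.67 yields A = 0.4627.

A ≈ 0.463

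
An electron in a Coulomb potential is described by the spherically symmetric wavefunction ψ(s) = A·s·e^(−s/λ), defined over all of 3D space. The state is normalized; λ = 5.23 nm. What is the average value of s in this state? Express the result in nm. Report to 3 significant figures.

By definition ⟨s⟩ = ∫ s |ψ(s)|² 4πs² ds.
Evaluating both integrals, ⟨s⟩ = 5·λ/2.
Putting λ = 5.23 gives 13.08.

⟨s⟩ ≈ 13.1 nm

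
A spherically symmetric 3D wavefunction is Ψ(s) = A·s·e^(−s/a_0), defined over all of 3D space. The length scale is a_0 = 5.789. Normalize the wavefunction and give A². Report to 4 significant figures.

A^2 ≈ 0.00001632

The normalization condition is ∫|Ψ|² 4πs² ds = 1 from 0 to ∞.
(Spherical symmetry: dV = 4πs² ds.)
∫|Ψ|² 4πs² ds = A²·(3·π·a_0^5).
Substituting a_0 = 5.789 gives A² = 0.000016320, so A = 0.0040398.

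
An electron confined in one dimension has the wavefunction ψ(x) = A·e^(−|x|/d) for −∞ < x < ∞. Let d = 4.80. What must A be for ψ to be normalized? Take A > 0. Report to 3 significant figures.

A ≈ 0.456

The normalization condition is ∫|ψ|² dx = 1 from −∞ to ∞.
The integral (without the A² prefactor) comes out to d.
So A² = (d)^(−1).
Plugging in d = 4.80 yields A = 0.4564.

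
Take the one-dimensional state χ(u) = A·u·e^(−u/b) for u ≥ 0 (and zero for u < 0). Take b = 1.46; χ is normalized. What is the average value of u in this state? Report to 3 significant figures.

By definition ⟨u⟩ = ∫ u |χ(u)|² du.
Using ∫₀^∞ uⁿ e^(−αu) du = n!/αⁿ⁺¹, the ratio of the moment integral to the normalization integral gives ⟨u⟩ = 3·b/2.
Putting b = 1.46 gives 2.190.

⟨u⟩ ≈ 2.19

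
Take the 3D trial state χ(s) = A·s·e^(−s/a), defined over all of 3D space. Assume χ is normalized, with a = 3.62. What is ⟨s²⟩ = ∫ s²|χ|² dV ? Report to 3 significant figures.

By definition ⟨s²⟩ = ∫ s^2 |χ(s)|² 4πs² ds.
The ratio of the moment integral to the normalization integral gives ⟨s²⟩ = 15·a^2/2.
Putting a = 3.62 gives 98.28.

⟨s^2⟩ ≈ 98.3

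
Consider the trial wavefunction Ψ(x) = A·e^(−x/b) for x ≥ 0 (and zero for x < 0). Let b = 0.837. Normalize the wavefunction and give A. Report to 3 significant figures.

A ≈ 1.55

Require ∫ |Ψ|² dx = 1 over the whole domain.
With Ψ = A·e^(−x/b), the integral evaluates to A²·[b/2].
Setting this equal to 1 gives A² = 1/(b/2).
Plugging in b = 0.837 yields A = 1.546.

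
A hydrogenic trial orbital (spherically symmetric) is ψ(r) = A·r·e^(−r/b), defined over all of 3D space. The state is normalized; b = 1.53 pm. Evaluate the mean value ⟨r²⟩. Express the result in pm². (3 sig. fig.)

⟨r^2⟩ ≈ 17.6 pm^2

By definition ⟨r²⟩ = ∫ r^2 |ψ(r)|² 4πr² dr.
Since the A² factors cancel between numerator and denominator, ⟨r²⟩ = 15·b^2/2.
With b = 1.53, ⟨r^2⟩ = 17.56.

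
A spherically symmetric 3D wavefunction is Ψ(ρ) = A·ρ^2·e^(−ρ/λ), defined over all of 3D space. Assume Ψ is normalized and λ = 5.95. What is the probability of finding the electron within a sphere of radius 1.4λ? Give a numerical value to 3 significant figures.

P ≈ 0.0244

Integrate the radial probability density 4πρ²|Ψ|² over ρ ≤ 1.4λ.
The full normalization integral is A²·[45·π·λ^7/2] = 1, fixing A².
Substituting u = ρ/λ, A², 4π and the length scale all cancel in the ratio: P = ∫_{0}^{1.4} u^6·e^(-2·u) du / ∫_{0}^{∞} u^6·e^(-2·u) du.
An antiderivative of u^6·e^(-2·u) is -(4·u^6 + 12·u^5 + 30·u^4 + 60·u^3 + 90·u^2 + 90·u + 45)·e^(-2·u)/8; evaluating from 0 to 1.4 gives ≈ 0.13731, while the full integral is 45/8.
The region integral divided by the full integral gives P = 0.02441.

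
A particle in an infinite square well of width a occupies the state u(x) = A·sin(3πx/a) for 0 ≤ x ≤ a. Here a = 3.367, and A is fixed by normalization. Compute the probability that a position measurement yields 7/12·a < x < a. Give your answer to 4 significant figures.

P = ∫_{7/12·a}^{a} |u(x)|² dx.
With A² fixed by ∫|u|² = 1, i.e. A² = (a/2)^(−1), substitute and integrate.
Substituting t = x/a, A² and the length scale cancel in the ratio: P = ∫_{7/12}^{1} sin(3·π·t)^2 dt / ∫_{0}^{1} sin(3·π·t)^2 dt.
An antiderivative of sin(3·π·t)^2 is t/2 - sin(6·π·t)/(12·π); evaluating from 7/12 to 1 gives 5/24 - 1/(12·π), while the full integral is 1/2.
The result is P = (-2 + 5·π)/(12·π).

P ≈ 0.3636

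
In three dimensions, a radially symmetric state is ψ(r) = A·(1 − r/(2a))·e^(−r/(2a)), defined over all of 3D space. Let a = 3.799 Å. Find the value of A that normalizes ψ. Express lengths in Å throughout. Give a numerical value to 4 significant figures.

The normalization condition is ∫|ψ|² 4πr² dr = 1 from 0 to ∞.
The angular integral contributes 4π, leaving ∫₀^∞ r²|ψ|² dr.
Recall ∫₀^∞ r^m e^(−r/β) dr = m!·β^(m+1), carrying out the integral gives A² · 8·π·a^3.
With a = 3.799: A² = 0.00072569 and A = 0.026939.

A ≈ 0.02694 Å^(-3/2)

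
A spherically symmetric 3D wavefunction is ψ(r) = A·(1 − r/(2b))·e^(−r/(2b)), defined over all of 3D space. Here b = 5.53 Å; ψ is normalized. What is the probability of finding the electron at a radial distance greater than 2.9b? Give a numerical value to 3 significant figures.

P ≈ 0.932

With dV = 4πr²dr, the probability is ∫|ψ|² dV over r > 2.9b.
Normalization gives A² = 1/(8·π·b^3).
In terms of u = r/b (A², 4π and the length scale all cancel between numerator and denominator), P = [∫_{2.9}^{∞} u^2·(1 - u/2)^2·e^(-u) du] / [∫_{0}^{∞} u^2·(1 - u/2)^2·e^(-u) du].
With ∫ u^2·(1 - u/2)^2·e^(-u) du = -(u^4/4 + u^2 + 2·u + 2)·e^(-u) + C, the region integral is ≈ 1.8648 and the full one is 2.
Taking the ratio yields P = 0.9324.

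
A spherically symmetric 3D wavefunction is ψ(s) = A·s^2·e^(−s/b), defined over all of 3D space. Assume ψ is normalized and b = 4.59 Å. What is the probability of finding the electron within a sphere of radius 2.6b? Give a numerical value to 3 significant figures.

Integrate the radial probability density 4πs²|ψ|² over s ≤ 2.6b.
The full normalization integral is A²·[45·π·b^7/2] = 1, fixing A².
In terms of u = s/b (A², 4π and the length scale all cancel between numerator and denominator), P = [∫_{0}^{2.6} u^6·e^(-2·u) du] / [∫_{0}^{∞} u^6·e^(-2·u) du].
An antiderivative of u^6·e^(-2·u) is -(4·u^6 + 12·u^5 + 30·u^4 + 60·u^3 + 90·u^2 + 90·u + 45)·e^(-2·u)/8; evaluating from 0 to 2.6 gives ≈ 1.5053, while the full integral is 45/8.
The region integral divided by the full integral gives P = 0.2676.

P ≈ 0.268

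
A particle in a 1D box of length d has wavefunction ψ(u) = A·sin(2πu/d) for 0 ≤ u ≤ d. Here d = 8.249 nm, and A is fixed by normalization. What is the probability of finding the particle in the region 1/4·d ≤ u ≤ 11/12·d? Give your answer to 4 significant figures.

The probability is P = ∫ |ψ|² du over [1/4·d, 11/12·d].
Since A² = 1/(d/2), this is the region integral divided by the full normalization integral.
Substituting t = u/d, A² and the length scale cancel in the ratio: P = ∫_{1/4}^{11/12} sin(2·π·t)^2 dt / ∫_{0}^{1} sin(2·π·t)^2 dt.
With ∫ sin(2·π·t)^2 dt = t/2 - sin(4·π·t)/(8·π) + C, the region integral is √(3)/(16·π) + 1/3 and the full one is 1/2.
The result is P = √(3)/(8·π) + 2/3.

P ≈ 0.7356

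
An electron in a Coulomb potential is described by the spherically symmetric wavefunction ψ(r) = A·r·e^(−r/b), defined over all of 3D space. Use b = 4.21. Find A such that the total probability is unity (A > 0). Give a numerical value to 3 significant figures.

A ≈ 0.00896

The normalization condition is ∫|ψ|² 4πr² dr = 1 from 0 to ∞.
(Spherical symmetry: dV = 4πr² dr.)
Using ∫₀^∞ rⁿ e^(−αr) dr = n!/αⁿ⁺¹, the integral (without the A² prefactor) comes out to 3·π·b^5.
So A² = (3·π·b^5)^(−1).
Plugging in b = 4.21 yields A = 0.008957.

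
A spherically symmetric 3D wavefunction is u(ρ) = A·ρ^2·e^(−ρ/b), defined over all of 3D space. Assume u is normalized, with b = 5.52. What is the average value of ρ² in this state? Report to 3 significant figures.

⟨ρ²⟩ = ∫ ρ^2 |u|² 4πρ² dρ over the full domain.
With ∫₀^∞ ρ^8 e^(−αρ) dρ = 8!/α^9, since the A² factors cancel between numerator and denominator, ⟨ρ²⟩ = 14·b^2.
With b = 5.52, ⟨ρ^2⟩ = 426.6.

⟨ρ^2⟩ ≈ 427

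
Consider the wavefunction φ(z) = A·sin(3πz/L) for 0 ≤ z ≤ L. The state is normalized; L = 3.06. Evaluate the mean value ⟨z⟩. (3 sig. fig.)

⟨z⟩ = ∫ z |φ|² dz over the full domain.
Using sin²θ = (1 − cos 2θ)/2, the ratio of the moment integral to the normalization integral gives ⟨z⟩ = L/2.
With L = 3.06, ⟨z⟩ = 1.530.

⟨z⟩ ≈ 1.53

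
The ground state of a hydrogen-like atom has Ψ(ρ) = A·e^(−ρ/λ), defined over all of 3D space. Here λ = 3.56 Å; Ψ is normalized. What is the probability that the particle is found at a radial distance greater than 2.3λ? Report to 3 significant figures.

P ≈ 0.163

P = ∫ |Ψ|² 4πρ² dρ over ρ > 2.3λ.
A² is fixed by ∫₀^∞ 4πρ²|Ψ|² dρ = 1, i.e. A² = (π·λ^3)^(−1).
Let u = ρ/λ; then A², 4π and the length scale all cancel, so P = ∫_{2.3}^{∞} u^2·e^(-2·u) du ÷ ∫_{0}^{∞} u^2·e^(-2·u) du.
Using ∫ u^2·e^(-2·u) du = -(2·u^2 + 2·u + 1)·e^(-2·u)/4, the numerator is 809·e^(-23/5)/200 and the denominator is 1/4.
The region integral divided by the full integral gives P = 0.1626.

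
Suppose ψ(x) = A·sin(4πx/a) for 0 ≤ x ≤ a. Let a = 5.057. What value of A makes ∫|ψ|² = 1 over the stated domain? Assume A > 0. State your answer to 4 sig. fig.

A ≈ 0.6289

Normalization requires ∫|ψ|² dx = 1, integrated from 0 to a.
Carrying out the integral gives A² · a/2.
Hence A² = 1/[a/2].
Plugging in a = 5.057 yields A = 0.62888.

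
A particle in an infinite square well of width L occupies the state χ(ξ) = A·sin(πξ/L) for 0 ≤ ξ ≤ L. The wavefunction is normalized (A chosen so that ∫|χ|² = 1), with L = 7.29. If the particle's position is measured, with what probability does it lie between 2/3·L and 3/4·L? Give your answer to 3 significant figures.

P ≈ 0.105

The probability is P = ∫ |χ|² dξ over [2/3·L, 3/4·L].
The normalization integral ∫|χ|²dξ over the whole domain equals L/2·A², and A² cancels in the ratio.
Substituting u = ξ/L, A² and the length scale cancel in the ratio: P = ∫_{2/3}^{3/4} sin(π·u)^2 du / ∫_{0}^{1} sin(π·u)^2 du.
An antiderivative of sin(π·u)^2 is u/2 - sin(2·π·u)/(4·π); evaluating from 2/3 to 3/4 gives -√(3)/(8·π) + 1/24 + 1/(4·π), while the full integral is 1/2.
This works out to P = (-3·√(3) + π + 6)/(12·π).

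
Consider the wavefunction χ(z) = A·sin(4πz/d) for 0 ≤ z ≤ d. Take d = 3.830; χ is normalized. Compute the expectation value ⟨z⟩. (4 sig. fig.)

The expectation value is the |χ|²-weighted average of z: ∫ z|χ|² dz.
Using sin²θ = (1 − cos 2θ)/2, since the A² factors cancel between numerator and denominator, ⟨z⟩ = d/2.
Putting d = 3.830 gives 1.9150.

⟨z⟩ ≈ 1.915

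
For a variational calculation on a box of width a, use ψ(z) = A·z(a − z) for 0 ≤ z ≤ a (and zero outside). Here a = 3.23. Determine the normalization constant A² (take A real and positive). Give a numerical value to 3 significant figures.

A^2 ≈ 0.0853

Require ∫ |ψ|² dz = 1 over the whole domain.
Carrying out the integral gives A² · a^5/30.
Substituting a = 3.23 gives A² = 0.08533, so A = 0.2921.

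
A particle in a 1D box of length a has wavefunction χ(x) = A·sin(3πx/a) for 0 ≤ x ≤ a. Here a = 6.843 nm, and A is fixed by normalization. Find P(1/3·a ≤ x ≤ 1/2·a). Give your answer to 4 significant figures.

The probability is P = ∫ |χ|² dx over [1/3·a, 1/2·a].
The normalization integral ∫|χ|²dx over the whole domain equals a/2·A², and A² cancels in the ratio.
Let u = x/a; then A² and the length scale cancel, so P = ∫_{1/3}^{1/2} sin(3·π·u)^2 du ÷ ∫_{0}^{1} sin(3·π·u)^2 du.
An antiderivative of sin(3·π·u)^2 is u/2 - sin(6·π·u)/(12·π); evaluating from 1/3 to 1/2 gives 1/12, while the full integral is 1/2.
Evaluating gives P = 1/6.

P ≈ 0.1667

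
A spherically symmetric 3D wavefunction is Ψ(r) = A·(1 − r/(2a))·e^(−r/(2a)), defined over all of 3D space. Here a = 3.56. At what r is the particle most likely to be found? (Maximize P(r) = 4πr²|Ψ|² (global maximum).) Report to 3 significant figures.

Set d/dr [P(r) = 4πr²|Ψ|²] = 0 and solve for r > 0.
This gives r = a·(√(5) + 3).
With a = 3.56, the most probable radial distance is 18.64.

r ≈ 18.6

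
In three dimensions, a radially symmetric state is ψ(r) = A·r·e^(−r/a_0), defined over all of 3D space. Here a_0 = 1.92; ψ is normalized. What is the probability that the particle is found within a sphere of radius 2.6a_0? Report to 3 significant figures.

P ≈ 0.594

Integrate the radial probability density 4πr²|ψ|² over r ≤ 2.6a_0.
The full normalization integral is A²·[3·π·a_0^5] = 1, fixing A².
Substituting u = r/a_0, A², 4π and the length scale all cancel in the ratio: P = ∫_{0}^{2.6} u^4·e^(-2·u) du / ∫_{0}^{∞} u^4·e^(-2·u) du.
An antiderivative of u^4·e^(-2·u) is -(u^4/2 + u^3 + 3·u^2/2 + 3·u/2 + 3/4)·e^(-2·u); evaluating from 0 to 2.6 gives ≈ 0.44540, while the full integral is 3/4.
This evaluates to P = 0.5939.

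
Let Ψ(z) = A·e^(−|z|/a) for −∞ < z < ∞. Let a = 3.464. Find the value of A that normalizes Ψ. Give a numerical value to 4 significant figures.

A ≈ 0.5373

Require ∫ |Ψ|² dz = 1 over the whole domain.
With ∫₀^∞ z^0 e^(−αz) dz = 0!/α^1, with Ψ = A·e^(−|z|/a), the integral evaluates to A²·[a].
Plugging in a = 3.464 yields A = 0.53729.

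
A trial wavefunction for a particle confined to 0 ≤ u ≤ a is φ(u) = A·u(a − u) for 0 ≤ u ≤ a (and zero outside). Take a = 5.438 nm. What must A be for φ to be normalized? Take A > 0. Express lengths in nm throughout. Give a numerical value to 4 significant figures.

Normalization requires ∫|φ|² du = 1, integrated from 0 to a.
∫|φ|² du = A²·(a^5/30).
So A² = (a^5/30)^(−1).
Plugging in a = 5.438 yields A = 0.079426.

A ≈ 0.07943 nm^(-5/2)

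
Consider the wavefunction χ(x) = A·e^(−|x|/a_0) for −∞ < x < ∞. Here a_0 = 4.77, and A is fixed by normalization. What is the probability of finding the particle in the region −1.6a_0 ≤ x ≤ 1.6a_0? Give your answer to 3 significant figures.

P ≈ 0.959

P = ∫_{−1.6a_0}^{1.6a_0} |χ(x)|² dx.
The normalization integral ∫|χ|²dx over the whole domain equals a_0·A², and A² cancels in the ratio.
Both integrals are even about x = 0, so only the x ≥ 0 halves are needed (the factors of 2 cancel). Let u = x/a_0; then A² and the length scale cancel, so P = ∫_{0}^{1.6} e^(-2·u) du ÷ ∫_{0}^{∞} e^(-2·u) du.
Using ∫ e^(-2·u) du = -e^(-2·u)/2, the numerator is 1/2 - e^(-16/5)/2 and the denominator is 1/2.
Evaluating gives P = 0.9592.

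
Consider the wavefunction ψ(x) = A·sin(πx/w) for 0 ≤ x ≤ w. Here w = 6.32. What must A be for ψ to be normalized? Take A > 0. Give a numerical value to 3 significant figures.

A ≈ 0.563

Require ∫ |ψ|² dx = 1 over the whole domain.
With ψ = A·sin(πx/w), the integral evaluates to A²·[w/2].
So A² = (w/2)^(−1).
With w = 6.32: A² = 0.3165 and A = 0.5625.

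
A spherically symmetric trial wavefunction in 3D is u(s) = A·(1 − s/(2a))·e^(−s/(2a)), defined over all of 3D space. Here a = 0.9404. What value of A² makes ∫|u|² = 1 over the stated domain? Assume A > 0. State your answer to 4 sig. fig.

Normalization requires ∫|u|² 4πs² ds = 1, integrated from 0 to ∞.
(Spherical symmetry: dV = 4πs² ds.)
Using ∫₀^∞ sⁿ e^(−αs) ds = n!/αⁿ⁺¹, the integral (without the A² prefactor) comes out to 8·π·a^3.
Hence A² = 1/[8·π·a^3].
Plugging in a = 0.9404 yields A = 0.21873.

A^2 ≈ 0.04784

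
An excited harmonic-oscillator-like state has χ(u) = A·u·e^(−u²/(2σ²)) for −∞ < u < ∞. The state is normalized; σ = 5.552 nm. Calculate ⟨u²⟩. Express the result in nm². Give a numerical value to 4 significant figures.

⟨u^2⟩ ≈ 46.24 nm^2

By definition ⟨u²⟩ = ∫ u^2 |χ(u)|² du.
The ratio of the moment integral to the normalization integral gives ⟨u²⟩ = 3·σ^2/2.
Putting σ = 5.552 gives 46.237.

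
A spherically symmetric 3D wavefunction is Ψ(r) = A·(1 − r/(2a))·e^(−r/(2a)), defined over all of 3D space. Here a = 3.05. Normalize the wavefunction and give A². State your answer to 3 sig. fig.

A^2 ≈ 0.00140

The normalization condition is ∫|Ψ|² 4πr² dr = 1 from 0 to ∞.
The angular integral contributes 4π, leaving ∫₀^∞ r²|Ψ|² dr.
Using ∫₀^∞ rⁿ e^(−αr) dr = n!/αⁿ⁺¹, carrying out the integral gives A² · 8·π·a^3.
Substituting a = 3.05 gives A² = 0.001402, so A = 0.03745.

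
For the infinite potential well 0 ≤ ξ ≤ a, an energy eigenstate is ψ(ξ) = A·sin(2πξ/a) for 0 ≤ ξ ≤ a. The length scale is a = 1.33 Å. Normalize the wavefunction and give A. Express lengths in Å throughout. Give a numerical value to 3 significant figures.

A ≈ 1.23 Å^(-1/2)

We need A² ∫|f|² dξ = 1, taking the integral from 0 to a.
The integral (without the A² prefactor) comes out to a/2.
Plugging in a = 1.33 yields A = 1.226.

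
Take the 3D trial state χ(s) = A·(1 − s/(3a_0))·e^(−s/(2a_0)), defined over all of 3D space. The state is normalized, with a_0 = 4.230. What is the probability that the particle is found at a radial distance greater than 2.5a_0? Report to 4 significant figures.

With dV = 4πs²ds, the probability is ∫|χ|² dV over s > 2.5a_0.
A² is fixed by ∫₀^∞ 4πs²|χ|² ds = 1, i.e. A² = (8·π·a_0^3/3)^(−1).
Let u = s/a_0; then A², 4π and the length scale all cancel, so P = ∫_{2.5}^{∞} u^2·(1 - u/3)^2·e^(-u) du ÷ ∫_{0}^{∞} u^2·(1 - u/3)^2·e^(-u) du.
An antiderivative of u^2·(1 - u/3)^2·e^(-u) is (-u^4 + 2·u^3 - 3·u^2 - 6·u - 6)·e^(-u)/9; evaluating from 2.5 to ∞ gives 761·e^(-5/2)/144, while the full integral is 2/3.
The region integral divided by the full integral gives P = 0.65069.

P ≈ 0.6507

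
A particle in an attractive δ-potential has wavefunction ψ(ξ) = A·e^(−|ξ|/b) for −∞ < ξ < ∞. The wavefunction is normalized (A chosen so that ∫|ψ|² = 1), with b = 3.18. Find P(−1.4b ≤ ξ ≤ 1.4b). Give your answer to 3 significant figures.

P ≈ 0.939

The probability is P = ∫ |ψ|² dξ over [−1.4b, 1.4b].
The normalization integral ∫|ψ|²dξ over the whole domain equals b·A², and A² cancels in the ratio.
Both integrals are even about ξ = 0, so only the ξ ≥ 0 halves are needed (the factors of 2 cancel). In terms of u = ξ/b (A² and the length scale cancel between numerator and denominator), P = [∫_{0}^{1.4} e^(-2·u) du] / [∫_{0}^{∞} e^(-2·u) du].
Using ∫ e^(-2·u) du = -e^(-2·u)/2, the numerator is 1/2 - e^(-14/5)/2 and the denominator is 1/2.
Evaluating gives P = 0.9392.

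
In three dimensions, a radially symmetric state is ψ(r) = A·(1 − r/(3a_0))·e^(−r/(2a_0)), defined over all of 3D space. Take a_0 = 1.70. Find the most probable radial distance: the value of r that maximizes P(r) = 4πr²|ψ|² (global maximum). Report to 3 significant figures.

Differentiate P(r) = 4πr²|ψ|² with respect to r and set to zero.
Solving yields r = a_0.
With a_0 = 1.70, the most probable radial distance is 1.700.

r ≈ 1.70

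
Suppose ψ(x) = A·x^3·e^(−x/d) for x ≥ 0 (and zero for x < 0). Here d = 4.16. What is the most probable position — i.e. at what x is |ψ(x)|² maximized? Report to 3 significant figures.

x ≈ 12.5

Differentiate |ψ(x)|² with respect to x and set to zero.
This gives x = 3·d.
With d = 4.16, the most probable position is 12.48.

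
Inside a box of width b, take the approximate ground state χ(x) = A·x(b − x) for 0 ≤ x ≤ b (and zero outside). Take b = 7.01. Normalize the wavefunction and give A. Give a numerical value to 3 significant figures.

A ≈ 0.0421

The normalization condition is ∫|χ|² dx = 1 from 0 to b.
Expanding the polynomial and integrating term by term, carrying out the integral gives A² · b^5/30.
Hence A² = 1/[b^5/30].
Substituting b = 7.01 gives A² = 0.001772, so A = 0.04210.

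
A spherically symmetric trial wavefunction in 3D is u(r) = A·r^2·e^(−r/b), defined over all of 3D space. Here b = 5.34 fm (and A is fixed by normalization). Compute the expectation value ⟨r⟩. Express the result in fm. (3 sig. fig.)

⟨r⟩ ≈ 18.7 fm

⟨r⟩ = ∫ r |u|² 4πr² dr over the full domain.
With ∫₀^∞ r^7 e^(−αr) dr = 7!/α^8, the ratio of the moment integral to the normalization integral gives ⟨r⟩ = 7·b/2.
Putting b = 5.34 gives 18.69.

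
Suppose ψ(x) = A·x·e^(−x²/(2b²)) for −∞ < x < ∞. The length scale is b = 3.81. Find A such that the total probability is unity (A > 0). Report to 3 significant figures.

A ≈ 0.143

The normalization condition is ∫|ψ|² dx = 1 from −∞ to ∞.
With ψ = A·x·e^(−x²/(2b²)), the integral evaluates to A²·[√(π)·b^3/2].
Setting this equal to 1 gives A² = 1/(√(π)·b^3/2).
Substituting b = 3.81 gives A² = 0.02040, so A = 0.1428.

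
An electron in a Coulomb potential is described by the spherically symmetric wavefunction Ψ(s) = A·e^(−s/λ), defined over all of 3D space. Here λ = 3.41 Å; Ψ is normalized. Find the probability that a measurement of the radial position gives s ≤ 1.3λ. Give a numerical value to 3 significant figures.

P ≈ 0.482

With dV = 4πs²ds, the probability is ∫|Ψ|² dV over s ≤ 1.3λ.
A² is fixed by ∫₀^∞ 4πs²|Ψ|² ds = 1, i.e. A² = (π·λ^3)^(−1).
Substituting u = s/λ, A², 4π and the length scale all cancel in the ratio: P = ∫_{0}^{1.3} u^2·e^(-2·u) du / ∫_{0}^{∞} u^2·e^(-2·u) du.
Using ∫ u^2·e^(-2·u) du = -(2·u^2 + 2·u + 1)·e^(-2·u)/4, the numerator is 1/4 - 349·e^(-13/5)/200 and the denominator is 1/4.
The region integral divided by the full integral gives P = 0.4816.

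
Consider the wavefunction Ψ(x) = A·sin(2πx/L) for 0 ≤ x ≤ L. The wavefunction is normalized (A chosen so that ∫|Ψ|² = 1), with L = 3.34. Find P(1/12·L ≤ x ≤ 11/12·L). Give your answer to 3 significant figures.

P ≈ 0.971

The probability is P = ∫ |Ψ|² dx over [1/12·L, 11/12·L].
With A² fixed by ∫|Ψ|² = 1, i.e. A² = (L/2)^(−1), substitute and integrate.
Substituting u = x/L, A² and the length scale cancel in the ratio: P = ∫_{1/12}^{11/12} sin(2·π·u)^2 du / ∫_{0}^{1} sin(2·π·u)^2 du.
Using ∫ sin(2·π·u)^2 du = u/2 - sin(4·π·u)/(8·π), the numerator is √(3)/(8·π) + 5/12 and the denominator is 1/2.
This works out to P = √(3)/(4·π) + 5/6.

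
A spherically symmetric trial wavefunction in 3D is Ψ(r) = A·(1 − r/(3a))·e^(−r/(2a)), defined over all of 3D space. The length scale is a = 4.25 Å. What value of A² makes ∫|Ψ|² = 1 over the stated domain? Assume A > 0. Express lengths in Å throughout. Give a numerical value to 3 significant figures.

Normalization requires ∫|Ψ|² 4πr² dr = 1, integrated from 0 to ∞.
The angular integral contributes 4π, leaving ∫₀^∞ r²|Ψ|² dr.
Recall ∫₀^∞ r^m e^(−r/β) dr = m!·β^(m+1), with Ψ = A·(1 − r/(3a))·e^(−r/(2a)), the integral evaluates to A²·[8·π·a^3/3].
With a = 4.25: A² = 0.001555 and A = 0.03943.

A^2 ≈ 0.00155 Å^(-3)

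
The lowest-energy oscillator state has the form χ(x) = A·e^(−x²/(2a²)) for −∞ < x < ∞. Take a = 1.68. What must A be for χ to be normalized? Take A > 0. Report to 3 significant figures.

A ≈ 0.580

Normalization requires ∫|χ|² dx = 1, integrated from −∞ to ∞.
With ∫_{−∞}^{∞} x^(2m) e^(−αx²) dx = (2m−1)!!·√π / (2^m α^(m+1/2)), ∫|χ|² dx = A²·(√(π)·a).
Plugging in a = 1.68 yields A = 0.5795.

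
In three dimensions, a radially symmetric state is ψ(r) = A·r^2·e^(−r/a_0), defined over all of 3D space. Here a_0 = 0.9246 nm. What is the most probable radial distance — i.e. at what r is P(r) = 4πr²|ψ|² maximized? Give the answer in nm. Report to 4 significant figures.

r ≈ 2.774 nm

The maximum of P(r) = 4πr²|ψ|² occurs where its derivative vanishes.
Solving yields r = 3·a_0.
With a_0 = 0.9246, the most probable radial distance is 2.7738 nm.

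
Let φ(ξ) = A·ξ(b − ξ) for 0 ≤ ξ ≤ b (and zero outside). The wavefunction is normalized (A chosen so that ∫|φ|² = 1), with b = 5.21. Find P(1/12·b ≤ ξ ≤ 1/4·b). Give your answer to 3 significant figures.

|φ|² is the probability density, so P = ∫_{1/12·b}^{1/4·b} |φ|² dξ.
Since A² = 1/(b^5/30), this is the region integral divided by the full normalization integral.
In terms of u = ξ/b (A² and the length scale cancel between numerator and denominator), P = [∫_{1/12}^{1/4} u^2·(1 - u)^2 du] / [∫_{0}^{1} u^2·(1 - u)^2 du].
With ∫ u^2·(1 - u)^2 du = u^3·(6·u^2 - 15·u + 10)/30 + C, the region integral is ≈ 0.0032809 and the full one is 1/30.
Taking the ratio, P = 0.09843.

P ≈ 0.0984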